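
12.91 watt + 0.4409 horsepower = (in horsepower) 0.4582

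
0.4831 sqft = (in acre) 1.109e-05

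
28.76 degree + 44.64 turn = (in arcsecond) 5.796e+07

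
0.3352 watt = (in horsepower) 0.0004495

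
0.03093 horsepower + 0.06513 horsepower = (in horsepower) 0.09606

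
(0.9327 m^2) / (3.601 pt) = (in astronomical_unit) 4.908e-09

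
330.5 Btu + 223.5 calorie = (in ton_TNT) 8.356e-05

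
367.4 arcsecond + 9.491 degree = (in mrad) 167.4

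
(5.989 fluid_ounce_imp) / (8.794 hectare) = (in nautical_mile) 1.045e-12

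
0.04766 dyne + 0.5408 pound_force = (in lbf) 0.5408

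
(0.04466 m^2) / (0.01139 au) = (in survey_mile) 1.629e-14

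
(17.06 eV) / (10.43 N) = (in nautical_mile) 1.415e-22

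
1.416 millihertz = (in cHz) 0.1416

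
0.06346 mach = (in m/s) 21.61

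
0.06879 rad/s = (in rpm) 0.6569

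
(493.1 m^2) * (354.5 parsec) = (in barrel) 3.393e+22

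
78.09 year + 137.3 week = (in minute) 4.243e+07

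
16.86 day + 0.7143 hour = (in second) 1.459e+06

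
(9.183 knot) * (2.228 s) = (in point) 2.984e+04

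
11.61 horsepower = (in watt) 8658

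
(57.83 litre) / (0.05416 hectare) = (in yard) 0.0001168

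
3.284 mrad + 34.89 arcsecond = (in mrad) 3.453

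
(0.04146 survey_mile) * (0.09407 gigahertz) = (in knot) 1.22e+10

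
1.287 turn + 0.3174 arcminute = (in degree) 463.3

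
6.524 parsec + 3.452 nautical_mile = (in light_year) 21.28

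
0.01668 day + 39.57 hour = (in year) 0.004563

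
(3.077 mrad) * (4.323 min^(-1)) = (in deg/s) 0.0127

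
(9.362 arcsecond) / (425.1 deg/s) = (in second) 6.118e-06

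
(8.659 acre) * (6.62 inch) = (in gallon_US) 1.557e+06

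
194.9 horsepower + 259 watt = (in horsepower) 195.2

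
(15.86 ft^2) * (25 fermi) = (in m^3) 3.684e-14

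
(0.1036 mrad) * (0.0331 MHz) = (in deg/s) 196.5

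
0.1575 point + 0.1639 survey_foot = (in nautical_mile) 2.7e-05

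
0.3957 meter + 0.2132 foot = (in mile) 0.0002863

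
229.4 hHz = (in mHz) 2.294e+07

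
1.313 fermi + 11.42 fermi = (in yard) 1.392e-14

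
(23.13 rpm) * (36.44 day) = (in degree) 4.369e+08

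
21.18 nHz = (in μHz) 0.02118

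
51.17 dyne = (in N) 0.0005117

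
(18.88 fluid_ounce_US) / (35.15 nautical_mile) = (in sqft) 9.232e-08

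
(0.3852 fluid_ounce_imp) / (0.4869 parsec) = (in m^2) 7.285e-22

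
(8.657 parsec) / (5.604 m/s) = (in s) 4.767e+16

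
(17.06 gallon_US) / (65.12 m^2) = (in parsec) 3.214e-20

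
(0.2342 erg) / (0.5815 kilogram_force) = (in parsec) 1.331e-25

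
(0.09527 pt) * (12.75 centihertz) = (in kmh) 1.543e-05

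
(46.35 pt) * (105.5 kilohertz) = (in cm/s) 1.725e+05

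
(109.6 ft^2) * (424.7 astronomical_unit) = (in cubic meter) 6.469e+14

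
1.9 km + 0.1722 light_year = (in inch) 6.414e+16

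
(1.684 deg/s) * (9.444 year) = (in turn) 1.393e+06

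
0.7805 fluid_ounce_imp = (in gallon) 0.005858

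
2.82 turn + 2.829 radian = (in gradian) 1308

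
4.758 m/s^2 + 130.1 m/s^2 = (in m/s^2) 134.9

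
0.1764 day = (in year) 0.0004833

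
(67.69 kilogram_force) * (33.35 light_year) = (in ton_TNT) 5.006e+10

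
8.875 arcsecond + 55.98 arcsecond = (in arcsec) 64.85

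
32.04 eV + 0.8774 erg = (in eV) 5.476e+11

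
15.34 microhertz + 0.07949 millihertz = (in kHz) 9.483e-08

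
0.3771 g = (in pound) 0.0008314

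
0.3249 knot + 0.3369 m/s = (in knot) 0.9798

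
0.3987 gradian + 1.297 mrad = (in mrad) 7.56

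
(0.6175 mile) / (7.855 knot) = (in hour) 0.06831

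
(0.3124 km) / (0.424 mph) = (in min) 27.47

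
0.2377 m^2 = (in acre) 5.874e-05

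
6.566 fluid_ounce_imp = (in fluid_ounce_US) 6.308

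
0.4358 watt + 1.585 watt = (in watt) 2.021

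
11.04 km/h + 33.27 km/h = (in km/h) 44.31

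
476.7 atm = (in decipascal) 4.83e+08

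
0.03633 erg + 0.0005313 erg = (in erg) 0.03686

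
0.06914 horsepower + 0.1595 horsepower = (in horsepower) 0.2286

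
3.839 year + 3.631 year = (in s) 2.356e+08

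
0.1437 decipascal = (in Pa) 0.01437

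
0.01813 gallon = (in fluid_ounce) 2.321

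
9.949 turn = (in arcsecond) 1.289e+07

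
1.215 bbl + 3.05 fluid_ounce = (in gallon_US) 51.05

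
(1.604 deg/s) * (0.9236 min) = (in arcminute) 5333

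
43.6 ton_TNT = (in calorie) 4.36e+10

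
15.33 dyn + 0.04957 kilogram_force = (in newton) 0.4863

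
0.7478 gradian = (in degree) 0.673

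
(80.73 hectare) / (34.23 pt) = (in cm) 6.685e+09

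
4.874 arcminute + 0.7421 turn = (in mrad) 4664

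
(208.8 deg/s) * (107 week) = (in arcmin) 8.107e+11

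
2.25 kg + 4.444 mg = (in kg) 2.25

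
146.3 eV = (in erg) 2.344e-10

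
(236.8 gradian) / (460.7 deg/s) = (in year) 1.467e-08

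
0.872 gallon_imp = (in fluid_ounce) 134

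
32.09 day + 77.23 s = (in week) 4.584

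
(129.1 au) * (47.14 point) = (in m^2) 3.212e+11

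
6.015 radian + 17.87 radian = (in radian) 23.89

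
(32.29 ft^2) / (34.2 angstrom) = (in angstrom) 8.771e+18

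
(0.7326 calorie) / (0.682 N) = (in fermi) 4.494e+15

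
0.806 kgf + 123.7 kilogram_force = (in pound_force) 274.5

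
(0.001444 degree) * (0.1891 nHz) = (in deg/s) 2.731e-13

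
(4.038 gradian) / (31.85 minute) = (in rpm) 0.000317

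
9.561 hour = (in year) 0.001091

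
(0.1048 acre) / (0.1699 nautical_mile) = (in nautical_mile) 0.0007278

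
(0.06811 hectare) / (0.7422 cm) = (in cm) 9.177e+06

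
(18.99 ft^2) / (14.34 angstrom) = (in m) 1.23e+09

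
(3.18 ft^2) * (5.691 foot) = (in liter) 512.5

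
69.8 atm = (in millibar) 7.072e+04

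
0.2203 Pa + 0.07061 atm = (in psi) 1.038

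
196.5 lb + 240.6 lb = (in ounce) 6994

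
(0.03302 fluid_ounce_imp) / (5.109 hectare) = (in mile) 1.141e-14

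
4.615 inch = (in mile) 7.284e-05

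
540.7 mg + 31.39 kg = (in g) 3.139e+04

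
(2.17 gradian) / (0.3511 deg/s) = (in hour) 0.001545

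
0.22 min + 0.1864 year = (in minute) 9.797e+04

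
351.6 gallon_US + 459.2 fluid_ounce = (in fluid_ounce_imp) 4.732e+04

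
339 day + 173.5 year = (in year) 174.4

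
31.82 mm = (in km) 3.182e-05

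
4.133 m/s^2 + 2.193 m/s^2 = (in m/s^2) 6.326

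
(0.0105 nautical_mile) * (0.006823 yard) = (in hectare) 1.213e-05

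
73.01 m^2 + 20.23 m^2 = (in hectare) 0.009324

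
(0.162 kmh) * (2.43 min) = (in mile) 0.004077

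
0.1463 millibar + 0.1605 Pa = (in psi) 0.002145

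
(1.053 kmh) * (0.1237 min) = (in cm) 217.1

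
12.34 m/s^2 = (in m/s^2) 12.34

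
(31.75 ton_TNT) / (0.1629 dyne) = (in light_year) 8.62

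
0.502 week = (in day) 3.514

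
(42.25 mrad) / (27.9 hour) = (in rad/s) 4.206e-07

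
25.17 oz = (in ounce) 25.17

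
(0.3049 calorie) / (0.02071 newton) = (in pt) 1.746e+05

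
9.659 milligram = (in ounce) 0.0003407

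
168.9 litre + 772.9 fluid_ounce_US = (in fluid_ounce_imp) 6749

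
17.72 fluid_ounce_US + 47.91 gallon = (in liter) 181.9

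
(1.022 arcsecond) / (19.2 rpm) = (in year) 7.814e-14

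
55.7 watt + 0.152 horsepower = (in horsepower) 0.2267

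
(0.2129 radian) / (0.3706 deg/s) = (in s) 32.91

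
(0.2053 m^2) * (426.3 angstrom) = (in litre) 8.752e-06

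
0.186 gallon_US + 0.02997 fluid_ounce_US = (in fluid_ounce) 23.84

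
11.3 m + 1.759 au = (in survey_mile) 1.635e+08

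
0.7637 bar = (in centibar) 76.37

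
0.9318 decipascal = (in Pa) 0.09318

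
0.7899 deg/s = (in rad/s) 0.01379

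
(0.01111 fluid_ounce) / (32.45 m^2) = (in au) 6.768e-20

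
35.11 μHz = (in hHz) 3.511e-07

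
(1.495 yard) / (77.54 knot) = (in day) 3.966e-07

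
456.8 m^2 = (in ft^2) 4917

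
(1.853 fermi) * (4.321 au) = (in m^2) 0.001198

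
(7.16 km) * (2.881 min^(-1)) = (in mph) 769.1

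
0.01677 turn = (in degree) 6.037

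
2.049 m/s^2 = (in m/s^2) 2.049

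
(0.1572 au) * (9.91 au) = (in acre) 8.615e+18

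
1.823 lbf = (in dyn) 8.109e+05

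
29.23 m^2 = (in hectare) 0.002923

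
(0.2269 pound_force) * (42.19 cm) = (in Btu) 0.0004036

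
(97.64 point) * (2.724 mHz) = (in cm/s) 0.009383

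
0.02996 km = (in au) 2.003e-10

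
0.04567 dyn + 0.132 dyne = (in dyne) 0.1777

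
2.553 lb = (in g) 1158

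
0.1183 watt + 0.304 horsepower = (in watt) 226.8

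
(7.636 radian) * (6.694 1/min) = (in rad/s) 0.8519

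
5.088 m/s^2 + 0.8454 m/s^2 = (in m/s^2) 5.933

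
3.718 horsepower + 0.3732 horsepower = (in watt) 3051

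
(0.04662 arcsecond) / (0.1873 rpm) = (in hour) 3.201e-09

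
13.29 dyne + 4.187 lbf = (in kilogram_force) 1.899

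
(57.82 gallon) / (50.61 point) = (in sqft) 132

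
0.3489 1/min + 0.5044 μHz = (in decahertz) 0.0005816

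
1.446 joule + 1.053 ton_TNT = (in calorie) 1.053e+09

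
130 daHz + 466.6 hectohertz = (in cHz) 4.796e+06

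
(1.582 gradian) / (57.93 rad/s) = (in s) 0.000429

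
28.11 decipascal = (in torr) 0.02108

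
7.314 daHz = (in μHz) 7.314e+07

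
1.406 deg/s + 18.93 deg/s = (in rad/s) 0.3549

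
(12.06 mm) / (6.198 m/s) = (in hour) 5.405e-07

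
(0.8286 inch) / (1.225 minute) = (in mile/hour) 0.0006405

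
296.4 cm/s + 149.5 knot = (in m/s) 79.87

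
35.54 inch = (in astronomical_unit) 6.034e-12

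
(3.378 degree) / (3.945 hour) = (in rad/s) 4.151e-06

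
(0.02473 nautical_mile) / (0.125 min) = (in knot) 11.87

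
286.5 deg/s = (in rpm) 47.75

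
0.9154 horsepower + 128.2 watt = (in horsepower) 1.087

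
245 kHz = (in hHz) 2450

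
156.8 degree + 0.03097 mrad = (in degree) 156.8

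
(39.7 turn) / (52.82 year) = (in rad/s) 1.497e-07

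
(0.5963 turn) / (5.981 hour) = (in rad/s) 0.000174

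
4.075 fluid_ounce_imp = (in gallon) 0.03059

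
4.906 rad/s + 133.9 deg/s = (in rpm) 69.17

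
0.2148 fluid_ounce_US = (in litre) 0.006352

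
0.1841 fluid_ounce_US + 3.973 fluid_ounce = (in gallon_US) 0.03248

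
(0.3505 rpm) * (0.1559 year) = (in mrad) 1.805e+08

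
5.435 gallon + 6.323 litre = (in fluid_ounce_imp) 946.6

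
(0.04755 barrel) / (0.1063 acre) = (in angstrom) 1.757e+05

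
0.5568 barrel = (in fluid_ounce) 2993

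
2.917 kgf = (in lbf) 6.431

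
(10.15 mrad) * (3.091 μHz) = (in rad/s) 3.137e-08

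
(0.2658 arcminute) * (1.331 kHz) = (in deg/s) 5.896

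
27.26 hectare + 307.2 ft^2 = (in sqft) 2.935e+06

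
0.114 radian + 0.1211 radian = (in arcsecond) 4.849e+04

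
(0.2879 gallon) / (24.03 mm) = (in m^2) 0.04535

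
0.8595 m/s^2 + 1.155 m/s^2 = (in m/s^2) 2.014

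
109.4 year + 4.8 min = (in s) 3.45e+09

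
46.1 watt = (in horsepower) 0.06182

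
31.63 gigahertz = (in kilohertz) 3.163e+07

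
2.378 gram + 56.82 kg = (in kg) 56.82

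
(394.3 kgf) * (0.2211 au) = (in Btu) 1.212e+11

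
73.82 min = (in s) 4429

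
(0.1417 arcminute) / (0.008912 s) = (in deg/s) 0.265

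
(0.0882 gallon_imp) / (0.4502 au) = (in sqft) 6.408e-14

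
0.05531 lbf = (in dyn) 2.46e+04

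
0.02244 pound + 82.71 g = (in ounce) 3.277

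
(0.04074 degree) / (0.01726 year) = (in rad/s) 1.306e-09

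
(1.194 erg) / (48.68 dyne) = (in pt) 0.6953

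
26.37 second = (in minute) 0.4395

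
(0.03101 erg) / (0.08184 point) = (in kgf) 1.095e-05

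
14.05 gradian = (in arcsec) 4.552e+04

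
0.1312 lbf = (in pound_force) 0.1312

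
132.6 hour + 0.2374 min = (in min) 7956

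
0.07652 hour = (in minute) 4.591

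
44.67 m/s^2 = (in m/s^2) 44.67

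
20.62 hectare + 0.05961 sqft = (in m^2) 2.062e+05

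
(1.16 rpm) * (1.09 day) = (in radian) 1.144e+04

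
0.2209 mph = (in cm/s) 9.875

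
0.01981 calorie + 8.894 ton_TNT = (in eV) 2.323e+29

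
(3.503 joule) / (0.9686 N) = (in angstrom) 3.617e+10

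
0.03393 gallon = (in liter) 0.1284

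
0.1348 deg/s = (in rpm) 0.02247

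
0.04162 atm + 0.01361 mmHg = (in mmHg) 31.64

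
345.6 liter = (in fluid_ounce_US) 1.169e+04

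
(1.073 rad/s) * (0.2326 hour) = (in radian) 898.5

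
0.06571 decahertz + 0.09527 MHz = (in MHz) 0.09527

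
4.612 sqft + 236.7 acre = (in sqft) 1.031e+07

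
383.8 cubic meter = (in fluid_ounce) 1.298e+07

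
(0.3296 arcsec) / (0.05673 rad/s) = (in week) 4.657e-11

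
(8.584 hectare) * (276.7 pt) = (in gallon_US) 2.214e+06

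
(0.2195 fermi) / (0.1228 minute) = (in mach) 8.749e-20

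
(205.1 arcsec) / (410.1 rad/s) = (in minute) 4.041e-08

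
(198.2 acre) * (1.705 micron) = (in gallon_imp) 300.8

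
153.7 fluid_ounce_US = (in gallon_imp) 0.9999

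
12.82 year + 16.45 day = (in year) 12.87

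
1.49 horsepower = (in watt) 1111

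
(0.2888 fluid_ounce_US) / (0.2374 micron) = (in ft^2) 387.2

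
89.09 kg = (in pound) 196.4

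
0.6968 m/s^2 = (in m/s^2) 0.6968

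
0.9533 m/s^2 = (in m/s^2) 0.9533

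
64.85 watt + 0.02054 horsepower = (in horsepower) 0.1075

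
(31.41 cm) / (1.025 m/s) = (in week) 5.067e-07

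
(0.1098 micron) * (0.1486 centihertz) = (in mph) 3.65e-10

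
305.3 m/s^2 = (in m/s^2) 305.3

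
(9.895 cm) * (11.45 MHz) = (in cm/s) 1.133e+08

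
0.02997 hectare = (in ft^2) 3226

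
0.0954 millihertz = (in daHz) 9.54e-06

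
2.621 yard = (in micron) 2.397e+06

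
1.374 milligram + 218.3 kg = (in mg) 2.183e+08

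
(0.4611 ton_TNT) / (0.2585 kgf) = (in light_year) 8.044e-08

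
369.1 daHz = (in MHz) 0.003691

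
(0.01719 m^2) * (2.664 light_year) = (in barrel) 2.725e+15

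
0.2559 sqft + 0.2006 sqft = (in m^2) 0.04241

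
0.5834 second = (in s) 0.5834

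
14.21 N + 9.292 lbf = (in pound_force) 12.49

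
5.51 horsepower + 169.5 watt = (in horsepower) 5.737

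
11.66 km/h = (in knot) 6.296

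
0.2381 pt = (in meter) 8.4e-05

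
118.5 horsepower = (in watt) 8.837e+04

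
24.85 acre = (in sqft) 1.082e+06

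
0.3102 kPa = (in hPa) 3.102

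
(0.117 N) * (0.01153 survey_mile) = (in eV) 1.355e+19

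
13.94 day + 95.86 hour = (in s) 1.55e+06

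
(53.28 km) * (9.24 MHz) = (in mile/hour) 1.101e+12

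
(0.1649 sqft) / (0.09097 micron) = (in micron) 1.684e+11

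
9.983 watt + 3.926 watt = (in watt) 13.91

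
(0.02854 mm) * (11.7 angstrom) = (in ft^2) 3.594e-13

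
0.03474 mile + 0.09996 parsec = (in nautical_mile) 1.665e+12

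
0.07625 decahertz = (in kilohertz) 0.0007625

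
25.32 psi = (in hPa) 1746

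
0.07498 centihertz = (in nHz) 7.498e+05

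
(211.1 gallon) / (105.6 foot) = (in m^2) 0.02483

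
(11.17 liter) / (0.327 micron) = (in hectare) 3.416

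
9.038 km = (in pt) 2.562e+07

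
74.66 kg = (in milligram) 7.466e+07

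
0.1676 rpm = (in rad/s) 0.01755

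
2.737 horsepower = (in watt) 2041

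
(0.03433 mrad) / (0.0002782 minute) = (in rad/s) 0.002057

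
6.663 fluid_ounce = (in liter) 0.197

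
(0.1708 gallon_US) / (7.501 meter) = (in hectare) 8.619e-09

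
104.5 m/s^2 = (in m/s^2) 104.5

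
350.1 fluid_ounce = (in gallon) 2.735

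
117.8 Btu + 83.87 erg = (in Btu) 117.8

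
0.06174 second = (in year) 1.958e-09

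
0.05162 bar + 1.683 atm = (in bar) 1.757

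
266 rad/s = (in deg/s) 1.524e+04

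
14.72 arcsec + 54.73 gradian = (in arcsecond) 1.773e+05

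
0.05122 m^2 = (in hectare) 5.122e-06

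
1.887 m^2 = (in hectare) 0.0001887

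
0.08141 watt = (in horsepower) 0.0001092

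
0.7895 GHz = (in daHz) 7.895e+07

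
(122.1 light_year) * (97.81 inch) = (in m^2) 2.87e+18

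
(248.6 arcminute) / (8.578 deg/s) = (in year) 1.532e-08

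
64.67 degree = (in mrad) 1129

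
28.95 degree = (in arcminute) 1737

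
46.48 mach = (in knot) 3.076e+04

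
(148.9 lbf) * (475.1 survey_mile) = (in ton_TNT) 0.121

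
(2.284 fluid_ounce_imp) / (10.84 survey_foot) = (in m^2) 1.964e-05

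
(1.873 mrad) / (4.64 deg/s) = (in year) 7.334e-10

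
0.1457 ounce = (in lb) 0.009106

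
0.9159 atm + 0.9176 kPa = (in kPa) 93.72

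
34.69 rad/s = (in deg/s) 1988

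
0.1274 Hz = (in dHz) 1.274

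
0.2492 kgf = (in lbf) 0.5494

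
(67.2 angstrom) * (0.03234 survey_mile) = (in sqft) 3.765e-06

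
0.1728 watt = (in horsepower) 0.0002317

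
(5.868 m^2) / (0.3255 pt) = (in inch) 2.012e+06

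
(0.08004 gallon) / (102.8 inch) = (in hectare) 1.16e-08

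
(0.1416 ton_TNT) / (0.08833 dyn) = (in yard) 7.335e+14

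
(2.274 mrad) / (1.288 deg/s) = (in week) 1.673e-07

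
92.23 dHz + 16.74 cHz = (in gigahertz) 9.39e-09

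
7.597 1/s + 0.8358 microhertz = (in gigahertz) 7.597e-09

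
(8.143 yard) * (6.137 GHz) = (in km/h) 1.645e+11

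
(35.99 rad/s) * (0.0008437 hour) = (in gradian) 6959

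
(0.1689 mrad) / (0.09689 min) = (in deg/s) 0.001665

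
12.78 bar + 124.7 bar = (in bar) 137.5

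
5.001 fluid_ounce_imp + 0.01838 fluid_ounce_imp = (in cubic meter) 0.0001426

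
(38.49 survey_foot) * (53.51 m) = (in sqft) 6757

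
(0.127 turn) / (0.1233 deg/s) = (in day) 0.004292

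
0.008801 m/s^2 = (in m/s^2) 0.008801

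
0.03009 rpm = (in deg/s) 0.1805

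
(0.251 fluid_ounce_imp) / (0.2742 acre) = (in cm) 6.427e-07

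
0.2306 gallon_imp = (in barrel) 0.006594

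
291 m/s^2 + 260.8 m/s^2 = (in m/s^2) 551.8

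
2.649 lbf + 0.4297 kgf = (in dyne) 1.6e+06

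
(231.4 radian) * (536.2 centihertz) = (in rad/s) 1241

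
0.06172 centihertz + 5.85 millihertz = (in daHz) 0.0006467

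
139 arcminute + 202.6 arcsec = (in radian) 0.04142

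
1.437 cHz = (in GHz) 1.437e-11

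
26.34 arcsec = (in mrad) 0.1277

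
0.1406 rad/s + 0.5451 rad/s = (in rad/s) 0.6857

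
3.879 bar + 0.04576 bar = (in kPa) 392.5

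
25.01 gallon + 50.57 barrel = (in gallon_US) 2149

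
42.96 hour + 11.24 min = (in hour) 43.15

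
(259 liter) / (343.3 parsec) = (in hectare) 2.445e-24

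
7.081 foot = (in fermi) 2.158e+15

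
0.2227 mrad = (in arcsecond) 45.94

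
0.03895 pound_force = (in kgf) 0.01767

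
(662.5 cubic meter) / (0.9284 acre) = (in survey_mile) 0.0001096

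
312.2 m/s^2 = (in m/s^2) 312.2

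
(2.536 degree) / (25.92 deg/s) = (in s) 0.09784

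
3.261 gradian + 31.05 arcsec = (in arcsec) 1.06e+04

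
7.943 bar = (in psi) 115.2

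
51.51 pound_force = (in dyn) 2.291e+07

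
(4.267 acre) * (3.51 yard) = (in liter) 5.542e+07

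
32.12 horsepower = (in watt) 2.395e+04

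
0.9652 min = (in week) 9.575e-05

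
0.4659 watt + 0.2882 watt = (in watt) 0.7541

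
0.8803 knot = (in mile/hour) 1.013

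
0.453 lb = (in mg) 2.055e+05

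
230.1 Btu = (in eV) 1.515e+24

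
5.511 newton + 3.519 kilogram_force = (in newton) 40.02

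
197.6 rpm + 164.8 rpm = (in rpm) 362.4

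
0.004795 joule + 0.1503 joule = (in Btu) 0.000147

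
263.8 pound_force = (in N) 1173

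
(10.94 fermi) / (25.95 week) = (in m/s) 6.971e-22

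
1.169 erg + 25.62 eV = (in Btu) 1.108e-10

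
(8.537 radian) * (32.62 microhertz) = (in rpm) 0.002659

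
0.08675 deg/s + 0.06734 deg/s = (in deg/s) 0.1541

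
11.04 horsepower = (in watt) 8233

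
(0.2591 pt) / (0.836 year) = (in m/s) 3.467e-12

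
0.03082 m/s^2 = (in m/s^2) 0.03082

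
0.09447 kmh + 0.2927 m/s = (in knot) 0.62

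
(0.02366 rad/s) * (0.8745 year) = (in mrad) 6.525e+08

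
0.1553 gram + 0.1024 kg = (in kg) 0.1026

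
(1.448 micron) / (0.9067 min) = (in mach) 7.817e-11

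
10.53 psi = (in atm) 0.7165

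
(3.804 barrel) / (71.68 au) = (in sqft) 6.071e-13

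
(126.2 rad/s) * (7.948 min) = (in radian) 6.018e+04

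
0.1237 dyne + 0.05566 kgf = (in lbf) 0.1227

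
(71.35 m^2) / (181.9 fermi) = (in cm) 3.922e+16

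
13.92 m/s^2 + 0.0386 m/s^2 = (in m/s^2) 13.96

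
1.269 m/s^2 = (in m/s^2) 1.269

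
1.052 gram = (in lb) 0.002319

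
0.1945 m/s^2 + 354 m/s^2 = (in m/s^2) 354.2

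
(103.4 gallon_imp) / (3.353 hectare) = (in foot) 4.599e-05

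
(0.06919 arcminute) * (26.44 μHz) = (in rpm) 5.082e-09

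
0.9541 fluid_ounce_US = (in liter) 0.02822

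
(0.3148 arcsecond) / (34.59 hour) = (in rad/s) 1.226e-11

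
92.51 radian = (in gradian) 5889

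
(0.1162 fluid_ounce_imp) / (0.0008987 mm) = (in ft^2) 39.54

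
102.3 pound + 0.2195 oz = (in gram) 4.641e+04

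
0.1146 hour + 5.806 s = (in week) 0.0006917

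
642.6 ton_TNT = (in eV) 1.678e+31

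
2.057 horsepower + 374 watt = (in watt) 1908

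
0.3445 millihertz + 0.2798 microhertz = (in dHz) 0.003448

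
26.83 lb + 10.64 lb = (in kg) 17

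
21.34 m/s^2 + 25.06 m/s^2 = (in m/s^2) 46.4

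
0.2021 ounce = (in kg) 0.005729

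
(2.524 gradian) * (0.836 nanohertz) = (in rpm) 3.165e-10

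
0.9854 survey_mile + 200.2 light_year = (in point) 5.369e+21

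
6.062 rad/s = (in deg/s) 347.3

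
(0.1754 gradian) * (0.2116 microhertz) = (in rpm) 5.567e-09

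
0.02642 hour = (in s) 95.11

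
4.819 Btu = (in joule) 5084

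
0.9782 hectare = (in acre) 2.417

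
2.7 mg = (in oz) 9.524e-05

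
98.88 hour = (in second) 3.56e+05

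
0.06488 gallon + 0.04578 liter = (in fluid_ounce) 9.853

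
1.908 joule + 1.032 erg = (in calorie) 0.456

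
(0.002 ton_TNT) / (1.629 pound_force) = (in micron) 1.155e+12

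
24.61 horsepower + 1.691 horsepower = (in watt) 1.961e+04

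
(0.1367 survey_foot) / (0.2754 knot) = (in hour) 8.169e-05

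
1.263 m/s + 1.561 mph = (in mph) 4.386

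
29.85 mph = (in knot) 25.94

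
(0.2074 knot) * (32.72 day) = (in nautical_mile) 162.9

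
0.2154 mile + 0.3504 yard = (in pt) 9.835e+05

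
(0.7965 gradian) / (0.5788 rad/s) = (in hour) 6.004e-06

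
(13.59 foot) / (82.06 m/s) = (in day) 5.842e-07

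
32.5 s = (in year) 1.031e-06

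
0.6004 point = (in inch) 0.008339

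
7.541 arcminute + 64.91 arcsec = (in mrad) 2.508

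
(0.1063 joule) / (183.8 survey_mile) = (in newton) 3.594e-07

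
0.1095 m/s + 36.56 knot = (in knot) 36.77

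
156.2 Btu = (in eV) 1.029e+24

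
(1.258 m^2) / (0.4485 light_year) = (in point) 8.404e-13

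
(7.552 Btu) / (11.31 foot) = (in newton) 2311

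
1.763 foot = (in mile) 0.0003339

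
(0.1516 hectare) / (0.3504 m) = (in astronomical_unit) 2.892e-08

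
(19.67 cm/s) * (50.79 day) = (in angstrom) 8.632e+15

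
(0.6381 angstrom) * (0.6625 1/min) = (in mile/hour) 1.576e-12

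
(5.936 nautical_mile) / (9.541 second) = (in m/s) 1152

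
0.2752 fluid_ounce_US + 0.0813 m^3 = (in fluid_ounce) 2749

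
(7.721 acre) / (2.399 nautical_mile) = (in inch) 276.9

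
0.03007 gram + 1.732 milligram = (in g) 0.0318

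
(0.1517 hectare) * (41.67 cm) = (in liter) 6.321e+05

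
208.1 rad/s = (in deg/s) 1.192e+04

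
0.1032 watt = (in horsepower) 0.0001384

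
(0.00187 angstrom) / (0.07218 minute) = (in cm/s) 4.318e-12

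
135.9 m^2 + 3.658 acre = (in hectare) 1.494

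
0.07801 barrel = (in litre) 12.4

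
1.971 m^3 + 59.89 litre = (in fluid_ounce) 6.867e+04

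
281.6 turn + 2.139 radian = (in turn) 281.9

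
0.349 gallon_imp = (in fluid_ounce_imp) 55.84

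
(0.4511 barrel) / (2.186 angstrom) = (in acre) 8.107e+04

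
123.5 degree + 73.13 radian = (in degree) 4314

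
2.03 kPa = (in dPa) 2.03e+04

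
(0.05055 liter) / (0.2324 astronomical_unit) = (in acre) 3.593e-19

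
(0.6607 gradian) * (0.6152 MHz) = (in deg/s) 3.658e+05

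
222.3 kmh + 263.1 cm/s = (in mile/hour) 144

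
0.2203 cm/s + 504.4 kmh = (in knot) 272.4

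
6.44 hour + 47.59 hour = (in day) 2.251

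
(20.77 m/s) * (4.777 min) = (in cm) 5.953e+05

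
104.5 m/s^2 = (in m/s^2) 104.5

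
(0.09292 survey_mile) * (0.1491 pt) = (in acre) 1.944e-06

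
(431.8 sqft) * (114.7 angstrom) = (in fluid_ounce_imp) 0.01619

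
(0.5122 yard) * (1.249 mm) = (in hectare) 5.85e-08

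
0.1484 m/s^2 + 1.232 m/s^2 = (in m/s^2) 1.38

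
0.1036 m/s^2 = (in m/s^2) 0.1036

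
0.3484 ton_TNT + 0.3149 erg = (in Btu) 1.382e+06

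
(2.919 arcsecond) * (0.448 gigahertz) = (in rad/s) 6340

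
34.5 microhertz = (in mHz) 0.0345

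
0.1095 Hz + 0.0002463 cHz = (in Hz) 0.1095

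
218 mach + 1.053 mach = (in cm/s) 7.459e+06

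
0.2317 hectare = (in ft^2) 2.494e+04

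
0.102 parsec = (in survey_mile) 1.956e+12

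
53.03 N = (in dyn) 5.303e+06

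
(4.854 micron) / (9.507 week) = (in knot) 1.641e-12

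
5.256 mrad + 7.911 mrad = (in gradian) 0.8382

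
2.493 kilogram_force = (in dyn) 2.445e+06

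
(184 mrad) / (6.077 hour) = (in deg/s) 0.0004819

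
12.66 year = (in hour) 1.109e+05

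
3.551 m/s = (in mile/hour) 7.943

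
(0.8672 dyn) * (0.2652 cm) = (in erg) 0.23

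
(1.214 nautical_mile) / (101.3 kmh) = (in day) 0.0009248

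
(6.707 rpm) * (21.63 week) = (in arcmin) 3.159e+10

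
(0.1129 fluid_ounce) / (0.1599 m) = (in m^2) 2.088e-05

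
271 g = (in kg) 0.271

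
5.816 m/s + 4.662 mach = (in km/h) 5736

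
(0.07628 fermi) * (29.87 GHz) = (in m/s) 2.278e-06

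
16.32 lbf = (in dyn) 7.259e+06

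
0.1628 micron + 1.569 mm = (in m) 0.001569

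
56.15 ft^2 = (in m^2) 5.217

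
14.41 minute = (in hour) 0.2402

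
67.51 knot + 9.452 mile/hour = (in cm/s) 3896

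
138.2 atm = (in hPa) 1.4e+05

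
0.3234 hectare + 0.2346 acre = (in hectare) 0.4183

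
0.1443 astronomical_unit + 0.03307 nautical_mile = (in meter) 2.159e+10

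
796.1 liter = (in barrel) 5.007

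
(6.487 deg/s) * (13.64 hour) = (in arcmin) 1.911e+07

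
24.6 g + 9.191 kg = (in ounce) 325.1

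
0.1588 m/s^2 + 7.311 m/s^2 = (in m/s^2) 7.47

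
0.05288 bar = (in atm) 0.05219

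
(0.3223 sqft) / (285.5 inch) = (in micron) 4129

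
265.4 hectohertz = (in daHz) 2654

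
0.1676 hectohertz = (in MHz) 1.676e-05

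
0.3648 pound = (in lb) 0.3648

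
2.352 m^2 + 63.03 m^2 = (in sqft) 703.8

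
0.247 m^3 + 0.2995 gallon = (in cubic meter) 0.2481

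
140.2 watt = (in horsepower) 0.188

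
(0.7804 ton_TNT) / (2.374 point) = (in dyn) 3.899e+17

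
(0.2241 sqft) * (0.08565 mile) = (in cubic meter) 2.87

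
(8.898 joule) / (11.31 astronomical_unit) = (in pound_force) 1.182e-12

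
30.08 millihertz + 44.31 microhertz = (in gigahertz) 3.012e-11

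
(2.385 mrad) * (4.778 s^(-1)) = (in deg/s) 0.6529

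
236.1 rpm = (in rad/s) 24.72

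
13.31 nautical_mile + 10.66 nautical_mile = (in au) 2.967e-07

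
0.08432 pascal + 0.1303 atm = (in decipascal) 1.32e+05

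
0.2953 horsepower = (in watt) 220.2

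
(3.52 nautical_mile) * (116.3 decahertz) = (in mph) 1.696e+07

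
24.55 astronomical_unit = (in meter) 3.673e+12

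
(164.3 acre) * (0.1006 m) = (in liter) 6.689e+07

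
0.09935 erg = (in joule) 9.935e-09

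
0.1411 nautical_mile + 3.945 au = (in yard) 6.454e+11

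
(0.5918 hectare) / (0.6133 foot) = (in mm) 3.166e+07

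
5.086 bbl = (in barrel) 5.086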